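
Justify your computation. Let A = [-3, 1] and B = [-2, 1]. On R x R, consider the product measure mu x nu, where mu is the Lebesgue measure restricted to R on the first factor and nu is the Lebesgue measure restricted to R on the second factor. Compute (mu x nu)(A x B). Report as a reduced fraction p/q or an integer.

For a measurable rectangle A x B, the product measure satisfies
  (mu x nu)(A x B) = mu(A) * nu(B).
  mu(A) = 4.
  nu(B) = 3.
  (mu x nu)(A x B) = 4 * 3 = 12.

12


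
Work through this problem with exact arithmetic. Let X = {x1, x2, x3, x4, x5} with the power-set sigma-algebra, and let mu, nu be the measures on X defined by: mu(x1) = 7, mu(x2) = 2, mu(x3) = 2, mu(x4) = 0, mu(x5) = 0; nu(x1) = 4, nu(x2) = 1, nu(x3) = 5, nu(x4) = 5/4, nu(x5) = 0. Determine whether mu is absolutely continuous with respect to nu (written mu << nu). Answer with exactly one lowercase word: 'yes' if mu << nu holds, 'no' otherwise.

mu << nu means: every nu-null measurable set is also mu-null; equivalently, for every atom x, if nu({x}) = 0 then mu({x}) = 0.
Checking each atom:
  x1: nu = 4 > 0 -> no constraint.
  x2: nu = 1 > 0 -> no constraint.
  x3: nu = 5 > 0 -> no constraint.
  x4: nu = 5/4 > 0 -> no constraint.
  x5: nu = 0, mu = 0 -> consistent with mu << nu.
No atom violates the condition. Therefore mu << nu.

yes


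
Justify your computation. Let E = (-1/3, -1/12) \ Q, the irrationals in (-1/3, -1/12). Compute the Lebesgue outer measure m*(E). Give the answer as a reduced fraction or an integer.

The interval I = (-1/3, -1/12) has m(I) = -1/12 - (-1/3) = 1/4 (endpoints are measure-zero, so open/closed/half-open agree). Write I = (I cap Q) u (I \ Q). The rationals in I are countable, so m*(I cap Q) = 0 (cover each rational by intervals whose total length is arbitrarily small). By countable subadditivity m*(I) <= m*(I cap Q) + m*(I \ Q), hence m*(I \ Q) >= m(I) = 1/4. The reverse inequality m*(I \ Q) <= m*(I) = 1/4 is trivial since (I \ Q) is a subset of I. Therefore m*(I \ Q) = 1/4.

1/4


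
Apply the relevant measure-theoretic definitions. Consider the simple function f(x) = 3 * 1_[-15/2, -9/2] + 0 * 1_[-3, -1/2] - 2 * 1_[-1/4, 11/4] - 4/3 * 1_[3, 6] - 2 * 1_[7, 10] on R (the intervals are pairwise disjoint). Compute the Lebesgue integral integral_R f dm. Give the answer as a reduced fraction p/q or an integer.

For a simple function f = sum_i c_i * 1_{A_i} with disjoint A_i,
  integral f dm = sum_i c_i * m(A_i).
Lengths of the A_i:
  m(A_1) = -9/2 - (-15/2) = 3.
  m(A_2) = -1/2 - (-3) = 5/2.
  m(A_3) = 11/4 - (-1/4) = 3.
  m(A_4) = 6 - 3 = 3.
  m(A_5) = 10 - 7 = 3.
Contributions c_i * m(A_i):
  (3) * (3) = 9.
  (0) * (5/2) = 0.
  (-2) * (3) = -6.
  (-4/3) * (3) = -4.
  (-2) * (3) = -6.
Total: 9 + 0 - 6 - 4 - 6 = -7.

-7


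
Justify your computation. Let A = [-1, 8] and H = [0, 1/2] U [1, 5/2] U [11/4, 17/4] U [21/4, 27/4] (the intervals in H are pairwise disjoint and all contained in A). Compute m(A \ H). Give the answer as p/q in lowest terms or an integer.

The ambient interval has length m(A) = 8 - (-1) = 9.
Since the holes are disjoint and sit inside A, by finite additivity
  m(H) = sum_i (b_i - a_i), and m(A \ H) = m(A) - m(H).
Computing the hole measures:
  m(H_1) = 1/2 - 0 = 1/2.
  m(H_2) = 5/2 - 1 = 3/2.
  m(H_3) = 17/4 - 11/4 = 3/2.
  m(H_4) = 27/4 - 21/4 = 3/2.
Summed: m(H) = 1/2 + 3/2 + 3/2 + 3/2 = 5.
So m(A \ H) = 9 - 5 = 4.

4


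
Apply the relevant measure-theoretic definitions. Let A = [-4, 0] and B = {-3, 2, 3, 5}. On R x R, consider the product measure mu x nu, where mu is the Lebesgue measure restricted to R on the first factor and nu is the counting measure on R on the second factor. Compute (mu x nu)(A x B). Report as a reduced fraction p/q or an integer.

For a measurable rectangle A x B, the product measure satisfies
  (mu x nu)(A x B) = mu(A) * nu(B).
  mu(A) = 4.
  nu(B) = 4.
  (mu x nu)(A x B) = 4 * 4 = 16.

16


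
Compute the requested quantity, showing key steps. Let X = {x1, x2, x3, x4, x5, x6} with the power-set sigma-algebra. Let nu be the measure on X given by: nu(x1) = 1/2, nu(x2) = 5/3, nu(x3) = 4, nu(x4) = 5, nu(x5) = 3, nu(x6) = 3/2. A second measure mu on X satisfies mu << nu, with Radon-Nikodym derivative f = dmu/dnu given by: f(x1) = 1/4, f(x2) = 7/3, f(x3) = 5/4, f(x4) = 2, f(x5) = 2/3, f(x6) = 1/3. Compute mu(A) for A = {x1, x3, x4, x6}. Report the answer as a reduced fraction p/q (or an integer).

By the defining property of the Radon-Nikodym derivative, for every measurable set A,
  mu(A) = integral_A f dnu.
Since nu is a discrete measure concentrated on the atoms of X, the integral over A reduces to the sum
  mu(A) = sum_{x in A} f(x) * nu({x}).
Computing each term:
  x1: f(x1) * nu(x1) = 1/4 * 1/2 = 1/8.
  x3: f(x3) * nu(x3) = 5/4 * 4 = 5.
  x4: f(x4) * nu(x4) = 2 * 5 = 10.
  x6: f(x6) * nu(x6) = 1/3 * 3/2 = 1/2.
Summing: mu(A) = 1/8 + 5 + 10 + 1/2 = 125/8.

125/8


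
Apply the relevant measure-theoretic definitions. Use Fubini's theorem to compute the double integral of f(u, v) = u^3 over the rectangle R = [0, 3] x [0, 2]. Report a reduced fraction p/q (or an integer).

f(u, v) is a tensor product of a function of u and a function of v, and both factors are bounded continuous (hence Lebesgue integrable) on the rectangle, so Fubini's theorem applies:
  integral_R f d(m x m) = (integral_a1^b1 u^3 du) * (integral_a2^b2 1 dv).
Inner integral in u: integral_{0}^{3} u^3 du = (3^4 - 0^4)/4
  = 81/4.
Inner integral in v: integral_{0}^{2} 1 dv = (2^1 - 0^1)/1
  = 2.
Product: (81/4) * (2) = 81/2.

81/2


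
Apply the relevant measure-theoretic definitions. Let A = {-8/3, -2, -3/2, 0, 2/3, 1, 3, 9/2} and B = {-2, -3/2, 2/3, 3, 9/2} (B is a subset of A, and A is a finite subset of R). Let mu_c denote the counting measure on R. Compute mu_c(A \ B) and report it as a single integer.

Counting measure assigns mu_c(E) = |E| (number of elements) when E is finite. For B subset A, A \ B is the set of elements of A not in B, so |A \ B| = |A| - |B|.
|A| = 8, |B| = 5, so mu_c(A \ B) = 8 - 5 = 3.

3


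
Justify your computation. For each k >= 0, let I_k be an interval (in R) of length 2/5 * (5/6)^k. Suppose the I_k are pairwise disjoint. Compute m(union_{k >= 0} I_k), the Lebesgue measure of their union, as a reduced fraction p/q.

By countable additivity of the Lebesgue measure on pairwise disjoint measurable sets,
  m(union_{k >= 0} I_k) = sum_{k >= 0} m(I_k) = sum_{k >= 0} a * r^k,
  with a = 2/5 and r = 5/6.
Since 0 < r = 5/6 < 1, the geometric series converges:
  sum_{k >= 0} a * r^k = a / (1 - r).
  = 2/5 / (1 - 5/6)
  = 2/5 / (1/6)
  = 12/5.

12/5


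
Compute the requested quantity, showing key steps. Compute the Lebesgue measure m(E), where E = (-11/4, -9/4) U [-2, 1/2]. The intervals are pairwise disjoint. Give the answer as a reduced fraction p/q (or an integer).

For pairwise disjoint intervals, m(union_i I_i) = sum_i m(I_i),
and m is invariant under swapping open/closed endpoints (single points have measure 0).
So m(E) = sum_i (b_i - a_i).
  I_1 has length -9/4 - (-11/4) = 1/2.
  I_2 has length 1/2 - (-2) = 5/2.
Summing:
  m(E) = 1/2 + 5/2 = 3.

3


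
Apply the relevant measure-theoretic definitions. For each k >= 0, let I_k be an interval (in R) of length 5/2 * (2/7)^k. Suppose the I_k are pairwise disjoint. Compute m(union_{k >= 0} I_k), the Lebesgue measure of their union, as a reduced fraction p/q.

By countable additivity of the Lebesgue measure on pairwise disjoint measurable sets,
  m(union_{k >= 0} I_k) = sum_{k >= 0} m(I_k) = sum_{k >= 0} a * r^k,
  with a = 5/2 and r = 2/7.
Since 0 < r = 2/7 < 1, the geometric series converges:
  sum_{k >= 0} a * r^k = a / (1 - r).
  = 5/2 / (1 - 2/7)
  = 5/2 / (5/7)
  = 7/2.

7/2


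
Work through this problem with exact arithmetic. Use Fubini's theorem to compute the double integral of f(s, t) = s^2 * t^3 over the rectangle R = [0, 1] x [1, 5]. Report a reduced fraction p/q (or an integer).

f(s, t) is a tensor product of a function of s and a function of t, and both factors are bounded continuous (hence Lebesgue integrable) on the rectangle, so Fubini's theorem applies:
  integral_R f d(m x m) = (integral_a1^b1 s^2 ds) * (integral_a2^b2 t^3 dt).
Inner integral in s: integral_{0}^{1} s^2 ds = (1^3 - 0^3)/3
  = 1/3.
Inner integral in t: integral_{1}^{5} t^3 dt = (5^4 - 1^4)/4
  = 156.
Product: (1/3) * (156) = 52.

52


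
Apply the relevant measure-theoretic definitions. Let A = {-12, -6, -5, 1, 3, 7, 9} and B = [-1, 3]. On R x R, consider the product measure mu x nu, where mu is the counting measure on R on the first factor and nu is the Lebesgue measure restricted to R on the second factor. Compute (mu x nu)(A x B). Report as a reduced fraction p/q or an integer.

For a measurable rectangle A x B, the product measure satisfies
  (mu x nu)(A x B) = mu(A) * nu(B).
  mu(A) = 7.
  nu(B) = 4.
  (mu x nu)(A x B) = 7 * 4 = 28.

28


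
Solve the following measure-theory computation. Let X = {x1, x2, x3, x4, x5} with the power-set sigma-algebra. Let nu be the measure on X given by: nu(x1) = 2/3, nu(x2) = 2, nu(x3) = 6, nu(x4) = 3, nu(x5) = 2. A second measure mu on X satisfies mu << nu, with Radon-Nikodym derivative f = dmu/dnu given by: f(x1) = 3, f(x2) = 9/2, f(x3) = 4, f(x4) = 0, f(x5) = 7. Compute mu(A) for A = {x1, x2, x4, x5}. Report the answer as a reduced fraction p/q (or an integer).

By the defining property of the Radon-Nikodym derivative, for every measurable set A,
  mu(A) = integral_A f dnu.
Since nu is a discrete measure concentrated on the atoms of X, the integral over A reduces to the sum
  mu(A) = sum_{x in A} f(x) * nu({x}).
Computing each term:
  x1: f(x1) * nu(x1) = 3 * 2/3 = 2.
  x2: f(x2) * nu(x2) = 9/2 * 2 = 9.
  x4: f(x4) * nu(x4) = 0 * 3 = 0.
  x5: f(x5) * nu(x5) = 7 * 2 = 14.
Summing: mu(A) = 2 + 9 + 0 + 14 = 25.

25


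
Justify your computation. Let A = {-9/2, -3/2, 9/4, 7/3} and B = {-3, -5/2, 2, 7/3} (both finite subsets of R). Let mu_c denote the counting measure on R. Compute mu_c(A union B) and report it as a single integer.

Counting measure on a finite set equals cardinality. By inclusion-exclusion, |A union B| = |A| + |B| - |A cap B|.
|A| = 4, |B| = 4, |A cap B| = 1.
So mu_c(A union B) = 4 + 4 - 1 = 7.

7


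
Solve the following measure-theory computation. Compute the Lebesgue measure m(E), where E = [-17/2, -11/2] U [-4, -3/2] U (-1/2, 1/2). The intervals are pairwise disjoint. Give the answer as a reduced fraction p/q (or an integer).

For pairwise disjoint intervals, m(union_i I_i) = sum_i m(I_i),
and m is invariant under swapping open/closed endpoints (single points have measure 0).
So m(E) = sum_i (b_i - a_i).
  I_1 has length -11/2 - (-17/2) = 3.
  I_2 has length -3/2 - (-4) = 5/2.
  I_3 has length 1/2 - (-1/2) = 1.
Summing:
  m(E) = 3 + 5/2 + 1 = 13/2.

13/2


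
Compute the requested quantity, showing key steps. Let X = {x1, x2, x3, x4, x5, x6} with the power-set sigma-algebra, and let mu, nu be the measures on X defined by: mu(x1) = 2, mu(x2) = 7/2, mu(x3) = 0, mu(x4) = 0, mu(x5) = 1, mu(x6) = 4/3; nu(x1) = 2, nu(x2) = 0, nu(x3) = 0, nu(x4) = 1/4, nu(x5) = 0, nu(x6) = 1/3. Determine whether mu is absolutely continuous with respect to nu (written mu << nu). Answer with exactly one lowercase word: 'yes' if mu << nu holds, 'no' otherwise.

mu << nu means: every nu-null measurable set is also mu-null; equivalently, for every atom x, if nu({x}) = 0 then mu({x}) = 0.
Checking each atom:
  x1: nu = 2 > 0 -> no constraint.
  x2: nu = 0, mu = 7/2 > 0 -> violates mu << nu.
  x3: nu = 0, mu = 0 -> consistent with mu << nu.
  x4: nu = 1/4 > 0 -> no constraint.
  x5: nu = 0, mu = 1 > 0 -> violates mu << nu.
  x6: nu = 1/3 > 0 -> no constraint.
The atom(s) x2, x5 violate the condition (nu = 0 but mu > 0). Therefore mu is NOT absolutely continuous w.r.t. nu.

no


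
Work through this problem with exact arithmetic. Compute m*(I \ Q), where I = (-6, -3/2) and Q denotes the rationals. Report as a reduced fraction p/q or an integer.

The interval I = (-6, -3/2) has m(I) = -3/2 - (-6) = 9/2 (endpoints are measure-zero, so open/closed/half-open agree). Write I = (I cap Q) u (I \ Q). The rationals in I are countable, so m*(I cap Q) = 0 (cover each rational by intervals whose total length is arbitrarily small). By countable subadditivity m*(I) <= m*(I cap Q) + m*(I \ Q), hence m*(I \ Q) >= m(I) = 9/2. The reverse inequality m*(I \ Q) <= m*(I) = 9/2 is trivial since (I \ Q) is a subset of I. Therefore m*(I \ Q) = 9/2.

9/2


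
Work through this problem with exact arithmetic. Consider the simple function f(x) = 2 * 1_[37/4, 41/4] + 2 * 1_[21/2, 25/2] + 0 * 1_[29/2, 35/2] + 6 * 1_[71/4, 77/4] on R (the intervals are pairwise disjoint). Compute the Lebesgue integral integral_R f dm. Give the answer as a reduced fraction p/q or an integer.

For a simple function f = sum_i c_i * 1_{A_i} with disjoint A_i,
  integral f dm = sum_i c_i * m(A_i).
Lengths of the A_i:
  m(A_1) = 41/4 - 37/4 = 1.
  m(A_2) = 25/2 - 21/2 = 2.
  m(A_3) = 35/2 - 29/2 = 3.
  m(A_4) = 77/4 - 71/4 = 3/2.
Contributions c_i * m(A_i):
  (2) * (1) = 2.
  (2) * (2) = 4.
  (0) * (3) = 0.
  (6) * (3/2) = 9.
Total: 2 + 4 + 0 + 9 = 15.

15


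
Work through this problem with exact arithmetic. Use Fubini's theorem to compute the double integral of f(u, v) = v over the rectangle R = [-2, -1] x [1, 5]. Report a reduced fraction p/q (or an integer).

f(u, v) is a tensor product of a function of u and a function of v, and both factors are bounded continuous (hence Lebesgue integrable) on the rectangle, so Fubini's theorem applies:
  integral_R f d(m x m) = (integral_a1^b1 1 du) * (integral_a2^b2 v dv).
Inner integral in u: integral_{-2}^{-1} 1 du = ((-1)^1 - (-2)^1)/1
  = 1.
Inner integral in v: integral_{1}^{5} v dv = (5^2 - 1^2)/2
  = 12.
Product: (1) * (12) = 12.

12


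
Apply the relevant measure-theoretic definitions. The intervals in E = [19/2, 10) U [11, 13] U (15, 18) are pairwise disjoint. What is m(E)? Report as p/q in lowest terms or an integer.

For pairwise disjoint intervals, m(union_i I_i) = sum_i m(I_i),
and m is invariant under swapping open/closed endpoints (single points have measure 0).
So m(E) = sum_i (b_i - a_i).
  I_1 has length 10 - 19/2 = 1/2.
  I_2 has length 13 - 11 = 2.
  I_3 has length 18 - 15 = 3.
Summing:
  m(E) = 1/2 + 2 + 3 = 11/2.

11/2


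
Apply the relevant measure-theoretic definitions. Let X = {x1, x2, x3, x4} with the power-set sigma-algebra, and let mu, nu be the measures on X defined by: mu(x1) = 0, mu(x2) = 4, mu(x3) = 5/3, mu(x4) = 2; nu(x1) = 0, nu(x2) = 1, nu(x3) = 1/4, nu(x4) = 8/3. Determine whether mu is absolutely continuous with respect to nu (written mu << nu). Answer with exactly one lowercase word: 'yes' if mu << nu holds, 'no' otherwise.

mu << nu means: every nu-null measurable set is also mu-null; equivalently, for every atom x, if nu({x}) = 0 then mu({x}) = 0.
Checking each atom:
  x1: nu = 0, mu = 0 -> consistent with mu << nu.
  x2: nu = 1 > 0 -> no constraint.
  x3: nu = 1/4 > 0 -> no constraint.
  x4: nu = 8/3 > 0 -> no constraint.
No atom violates the condition. Therefore mu << nu.

yes


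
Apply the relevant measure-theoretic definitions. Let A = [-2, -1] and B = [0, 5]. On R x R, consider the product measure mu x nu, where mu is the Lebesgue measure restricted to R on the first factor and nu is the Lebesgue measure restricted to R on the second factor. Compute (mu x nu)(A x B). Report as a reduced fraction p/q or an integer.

For a measurable rectangle A x B, the product measure satisfies
  (mu x nu)(A x B) = mu(A) * nu(B).
  mu(A) = 1.
  nu(B) = 5.
  (mu x nu)(A x B) = 1 * 5 = 5.

5


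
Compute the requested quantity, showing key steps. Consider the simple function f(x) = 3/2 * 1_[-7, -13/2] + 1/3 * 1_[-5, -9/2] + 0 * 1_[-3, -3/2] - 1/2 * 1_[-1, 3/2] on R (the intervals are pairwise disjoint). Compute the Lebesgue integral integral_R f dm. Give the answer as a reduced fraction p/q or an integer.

For a simple function f = sum_i c_i * 1_{A_i} with disjoint A_i,
  integral f dm = sum_i c_i * m(A_i).
Lengths of the A_i:
  m(A_1) = -13/2 - (-7) = 1/2.
  m(A_2) = -9/2 - (-5) = 1/2.
  m(A_3) = -3/2 - (-3) = 3/2.
  m(A_4) = 3/2 - (-1) = 5/2.
Contributions c_i * m(A_i):
  (3/2) * (1/2) = 3/4.
  (1/3) * (1/2) = 1/6.
  (0) * (3/2) = 0.
  (-1/2) * (5/2) = -5/4.
Total: 3/4 + 1/6 + 0 - 5/4 = -1/3.

-1/3


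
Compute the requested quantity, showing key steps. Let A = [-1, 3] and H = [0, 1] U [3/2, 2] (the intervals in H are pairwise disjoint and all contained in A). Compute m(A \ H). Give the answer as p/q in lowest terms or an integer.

The ambient interval has length m(A) = 3 - (-1) = 4.
Since the holes are disjoint and sit inside A, by finite additivity
  m(H) = sum_i (b_i - a_i), and m(A \ H) = m(A) - m(H).
Computing the hole measures:
  m(H_1) = 1 - 0 = 1.
  m(H_2) = 2 - 3/2 = 1/2.
Summed: m(H) = 1 + 1/2 = 3/2.
So m(A \ H) = 4 - 3/2 = 5/2.

5/2


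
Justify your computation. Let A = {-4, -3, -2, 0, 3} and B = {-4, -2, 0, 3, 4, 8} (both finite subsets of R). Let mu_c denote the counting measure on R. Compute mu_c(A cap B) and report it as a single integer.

Counting measure on a finite set equals cardinality. mu_c(A cap B) = |A cap B| (elements appearing in both).
Enumerating the elements of A that also lie in B gives 4 element(s).
So mu_c(A cap B) = 4.

4


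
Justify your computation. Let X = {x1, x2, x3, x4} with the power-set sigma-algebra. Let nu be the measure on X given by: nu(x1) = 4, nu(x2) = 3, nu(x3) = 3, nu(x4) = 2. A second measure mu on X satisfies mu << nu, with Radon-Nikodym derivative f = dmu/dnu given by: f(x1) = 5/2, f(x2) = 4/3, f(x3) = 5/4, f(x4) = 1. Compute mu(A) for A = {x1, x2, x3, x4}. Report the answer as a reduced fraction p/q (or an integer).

By the defining property of the Radon-Nikodym derivative, for every measurable set A,
  mu(A) = integral_A f dnu.
Since nu is a discrete measure concentrated on the atoms of X, the integral over A reduces to the sum
  mu(A) = sum_{x in A} f(x) * nu({x}).
Computing each term:
  x1: f(x1) * nu(x1) = 5/2 * 4 = 10.
  x2: f(x2) * nu(x2) = 4/3 * 3 = 4.
  x3: f(x3) * nu(x3) = 5/4 * 3 = 15/4.
  x4: f(x4) * nu(x4) = 1 * 2 = 2.
Summing: mu(A) = 10 + 4 + 15/4 + 2 = 79/4.

79/4


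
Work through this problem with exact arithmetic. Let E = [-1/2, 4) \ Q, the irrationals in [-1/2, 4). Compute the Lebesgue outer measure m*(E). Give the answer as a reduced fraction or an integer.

The interval I = [-1/2, 4) has m(I) = 4 - (-1/2) = 9/2 (endpoints are measure-zero, so open/closed/half-open agree). Write I = (I cap Q) u (I \ Q). The rationals in I are countable, so m*(I cap Q) = 0 (cover each rational by intervals whose total length is arbitrarily small). By countable subadditivity m*(I) <= m*(I cap Q) + m*(I \ Q), hence m*(I \ Q) >= m(I) = 9/2. The reverse inequality m*(I \ Q) <= m*(I) = 9/2 is trivial since (I \ Q) is a subset of I. Therefore m*(I \ Q) = 9/2.

9/2


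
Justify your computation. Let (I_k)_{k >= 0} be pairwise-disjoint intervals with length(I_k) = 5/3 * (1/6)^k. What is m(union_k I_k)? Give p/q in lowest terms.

By countable additivity of the Lebesgue measure on pairwise disjoint measurable sets,
  m(union_{k >= 0} I_k) = sum_{k >= 0} m(I_k) = sum_{k >= 0} a * r^k,
  with a = 5/3 and r = 1/6.
Since 0 < r = 1/6 < 1, the geometric series converges:
  sum_{k >= 0} a * r^k = a / (1 - r).
  = 5/3 / (1 - 1/6)
  = 5/3 / (5/6)
  = 2.

2


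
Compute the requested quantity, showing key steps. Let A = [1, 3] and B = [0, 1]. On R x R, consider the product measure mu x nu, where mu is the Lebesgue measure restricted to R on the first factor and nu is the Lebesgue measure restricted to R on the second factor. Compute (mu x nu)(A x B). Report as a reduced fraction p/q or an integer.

For a measurable rectangle A x B, the product measure satisfies
  (mu x nu)(A x B) = mu(A) * nu(B).
  mu(A) = 2.
  nu(B) = 1.
  (mu x nu)(A x B) = 2 * 1 = 2.

2


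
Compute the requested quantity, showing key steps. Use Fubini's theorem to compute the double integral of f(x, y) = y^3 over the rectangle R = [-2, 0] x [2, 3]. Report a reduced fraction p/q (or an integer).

f(x, y) is a tensor product of a function of x and a function of y, and both factors are bounded continuous (hence Lebesgue integrable) on the rectangle, so Fubini's theorem applies:
  integral_R f d(m x m) = (integral_a1^b1 1 dx) * (integral_a2^b2 y^3 dy).
Inner integral in x: integral_{-2}^{0} 1 dx = (0^1 - (-2)^1)/1
  = 2.
Inner integral in y: integral_{2}^{3} y^3 dy = (3^4 - 2^4)/4
  = 65/4.
Product: (2) * (65/4) = 65/2.

65/2


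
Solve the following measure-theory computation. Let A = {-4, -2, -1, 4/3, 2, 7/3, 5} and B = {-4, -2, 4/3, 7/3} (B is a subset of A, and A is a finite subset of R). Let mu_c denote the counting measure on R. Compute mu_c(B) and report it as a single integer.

Counting measure assigns mu_c(E) = |E| (number of elements) when E is finite.
B has 4 element(s), so mu_c(B) = 4.

4


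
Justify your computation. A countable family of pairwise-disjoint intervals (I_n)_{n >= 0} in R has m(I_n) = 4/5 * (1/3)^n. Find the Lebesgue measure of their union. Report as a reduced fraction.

By countable additivity of the Lebesgue measure on pairwise disjoint measurable sets,
  m(union_{n >= 0} I_n) = sum_{n >= 0} m(I_n) = sum_{n >= 0} a * r^n,
  with a = 4/5 and r = 1/3.
Since 0 < r = 1/3 < 1, the geometric series converges:
  sum_{n >= 0} a * r^n = a / (1 - r).
  = 4/5 / (1 - 1/3)
  = 4/5 / (2/3)
  = 6/5.

6/5


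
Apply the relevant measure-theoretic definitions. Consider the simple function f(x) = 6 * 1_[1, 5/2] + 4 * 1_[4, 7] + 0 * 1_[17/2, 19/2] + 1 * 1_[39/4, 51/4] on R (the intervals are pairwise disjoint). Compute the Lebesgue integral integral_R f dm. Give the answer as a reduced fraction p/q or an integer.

For a simple function f = sum_i c_i * 1_{A_i} with disjoint A_i,
  integral f dm = sum_i c_i * m(A_i).
Lengths of the A_i:
  m(A_1) = 5/2 - 1 = 3/2.
  m(A_2) = 7 - 4 = 3.
  m(A_3) = 19/2 - 17/2 = 1.
  m(A_4) = 51/4 - 39/4 = 3.
Contributions c_i * m(A_i):
  (6) * (3/2) = 9.
  (4) * (3) = 12.
  (0) * (1) = 0.
  (1) * (3) = 3.
Total: 9 + 12 + 0 + 3 = 24.

24


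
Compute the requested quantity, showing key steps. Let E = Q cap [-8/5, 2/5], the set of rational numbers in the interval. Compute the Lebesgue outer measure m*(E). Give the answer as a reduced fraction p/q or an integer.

Q cap [-8/5, 2/5] is countable; list its elements as q_1, q_2, ... . Fix eps > 0 and cover the k-th point by an interval of length eps * 2^(-k). The cover has total length eps * sum_{k>=1} 2^(-k) = eps, so by definition of outer measure m*(Q cap [-8/5, 2/5]) <= eps. Since eps was arbitrary and m* >= 0, the outer measure is 0.

0


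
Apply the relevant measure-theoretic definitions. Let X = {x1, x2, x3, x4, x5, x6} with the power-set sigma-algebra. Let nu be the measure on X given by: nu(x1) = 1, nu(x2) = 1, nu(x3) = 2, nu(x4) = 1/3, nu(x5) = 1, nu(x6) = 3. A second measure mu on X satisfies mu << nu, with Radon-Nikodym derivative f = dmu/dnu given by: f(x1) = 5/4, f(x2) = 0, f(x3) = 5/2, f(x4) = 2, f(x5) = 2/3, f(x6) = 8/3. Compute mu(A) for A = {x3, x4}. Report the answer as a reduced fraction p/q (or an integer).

By the defining property of the Radon-Nikodym derivative, for every measurable set A,
  mu(A) = integral_A f dnu.
Since nu is a discrete measure concentrated on the atoms of X, the integral over A reduces to the sum
  mu(A) = sum_{x in A} f(x) * nu({x}).
Computing each term:
  x3: f(x3) * nu(x3) = 5/2 * 2 = 5.
  x4: f(x4) * nu(x4) = 2 * 1/3 = 2/3.
Summing: mu(A) = 5 + 2/3 = 17/3.

17/3


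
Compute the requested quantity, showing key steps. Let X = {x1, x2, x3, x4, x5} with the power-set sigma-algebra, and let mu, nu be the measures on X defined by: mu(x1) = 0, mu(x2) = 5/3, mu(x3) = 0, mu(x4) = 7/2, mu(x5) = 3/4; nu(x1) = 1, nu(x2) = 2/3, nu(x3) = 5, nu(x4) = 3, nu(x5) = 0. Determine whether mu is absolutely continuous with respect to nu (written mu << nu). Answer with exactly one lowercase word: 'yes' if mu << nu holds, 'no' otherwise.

mu << nu means: every nu-null measurable set is also mu-null; equivalently, for every atom x, if nu({x}) = 0 then mu({x}) = 0.
Checking each atom:
  x1: nu = 1 > 0 -> no constraint.
  x2: nu = 2/3 > 0 -> no constraint.
  x3: nu = 5 > 0 -> no constraint.
  x4: nu = 3 > 0 -> no constraint.
  x5: nu = 0, mu = 3/4 > 0 -> violates mu << nu.
The atom(s) x5 violate the condition (nu = 0 but mu > 0). Therefore mu is NOT absolutely continuous w.r.t. nu.

no


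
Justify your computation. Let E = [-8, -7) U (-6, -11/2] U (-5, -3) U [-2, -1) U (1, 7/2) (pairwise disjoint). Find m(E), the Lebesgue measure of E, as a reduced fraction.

For pairwise disjoint intervals, m(union_i I_i) = sum_i m(I_i),
and m is invariant under swapping open/closed endpoints (single points have measure 0).
So m(E) = sum_i (b_i - a_i).
  I_1 has length -7 - (-8) = 1.
  I_2 has length -11/2 - (-6) = 1/2.
  I_3 has length -3 - (-5) = 2.
  I_4 has length -1 - (-2) = 1.
  I_5 has length 7/2 - 1 = 5/2.
Summing:
  m(E) = 1 + 1/2 + 2 + 1 + 5/2 = 7.

7


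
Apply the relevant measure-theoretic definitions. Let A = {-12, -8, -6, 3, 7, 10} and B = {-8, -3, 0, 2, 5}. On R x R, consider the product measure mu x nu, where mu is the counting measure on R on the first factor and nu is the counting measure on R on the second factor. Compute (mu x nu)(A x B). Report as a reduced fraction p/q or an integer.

For a measurable rectangle A x B, the product measure satisfies
  (mu x nu)(A x B) = mu(A) * nu(B).
  mu(A) = 6.
  nu(B) = 5.
  (mu x nu)(A x B) = 6 * 5 = 30.

30


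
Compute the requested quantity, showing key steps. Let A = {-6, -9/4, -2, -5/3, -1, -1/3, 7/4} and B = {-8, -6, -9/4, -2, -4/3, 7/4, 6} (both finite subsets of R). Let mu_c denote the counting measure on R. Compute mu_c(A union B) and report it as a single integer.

Counting measure on a finite set equals cardinality. By inclusion-exclusion, |A union B| = |A| + |B| - |A cap B|.
|A| = 7, |B| = 7, |A cap B| = 4.
So mu_c(A union B) = 7 + 7 - 4 = 10.

10


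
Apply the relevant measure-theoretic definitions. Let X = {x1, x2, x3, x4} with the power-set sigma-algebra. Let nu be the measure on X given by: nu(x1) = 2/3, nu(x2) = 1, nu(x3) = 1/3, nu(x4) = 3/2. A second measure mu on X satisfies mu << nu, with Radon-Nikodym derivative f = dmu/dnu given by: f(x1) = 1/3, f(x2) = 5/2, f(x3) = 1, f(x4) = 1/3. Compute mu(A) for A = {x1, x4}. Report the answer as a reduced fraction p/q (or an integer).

By the defining property of the Radon-Nikodym derivative, for every measurable set A,
  mu(A) = integral_A f dnu.
Since nu is a discrete measure concentrated on the atoms of X, the integral over A reduces to the sum
  mu(A) = sum_{x in A} f(x) * nu({x}).
Computing each term:
  x1: f(x1) * nu(x1) = 1/3 * 2/3 = 2/9.
  x4: f(x4) * nu(x4) = 1/3 * 3/2 = 1/2.
Summing: mu(A) = 2/9 + 1/2 = 13/18.

13/18


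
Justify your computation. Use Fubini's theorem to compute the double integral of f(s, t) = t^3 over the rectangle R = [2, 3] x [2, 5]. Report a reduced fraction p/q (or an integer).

f(s, t) is a tensor product of a function of s and a function of t, and both factors are bounded continuous (hence Lebesgue integrable) on the rectangle, so Fubini's theorem applies:
  integral_R f d(m x m) = (integral_a1^b1 1 ds) * (integral_a2^b2 t^3 dt).
Inner integral in s: integral_{2}^{3} 1 ds = (3^1 - 2^1)/1
  = 1.
Inner integral in t: integral_{2}^{5} t^3 dt = (5^4 - 2^4)/4
  = 609/4.
Product: (1) * (609/4) = 609/4.

609/4


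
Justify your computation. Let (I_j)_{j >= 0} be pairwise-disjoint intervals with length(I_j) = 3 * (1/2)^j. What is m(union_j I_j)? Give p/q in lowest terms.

By countable additivity of the Lebesgue measure on pairwise disjoint measurable sets,
  m(union_{j >= 0} I_j) = sum_{j >= 0} m(I_j) = sum_{j >= 0} a * r^j,
  with a = 3 and r = 1/2.
Since 0 < r = 1/2 < 1, the geometric series converges:
  sum_{j >= 0} a * r^j = a / (1 - r).
  = 3 / (1 - 1/2)
  = 3 / (1/2)
  = 6.

6


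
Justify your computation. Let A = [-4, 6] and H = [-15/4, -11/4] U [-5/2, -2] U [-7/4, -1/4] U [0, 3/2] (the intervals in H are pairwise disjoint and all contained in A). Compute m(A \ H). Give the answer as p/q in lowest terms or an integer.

The ambient interval has length m(A) = 6 - (-4) = 10.
Since the holes are disjoint and sit inside A, by finite additivity
  m(H) = sum_i (b_i - a_i), and m(A \ H) = m(A) - m(H).
Computing the hole measures:
  m(H_1) = -11/4 - (-15/4) = 1.
  m(H_2) = -2 - (-5/2) = 1/2.
  m(H_3) = -1/4 - (-7/4) = 3/2.
  m(H_4) = 3/2 - 0 = 3/2.
Summed: m(H) = 1 + 1/2 + 3/2 + 3/2 = 9/2.
So m(A \ H) = 10 - 9/2 = 11/2.

11/2


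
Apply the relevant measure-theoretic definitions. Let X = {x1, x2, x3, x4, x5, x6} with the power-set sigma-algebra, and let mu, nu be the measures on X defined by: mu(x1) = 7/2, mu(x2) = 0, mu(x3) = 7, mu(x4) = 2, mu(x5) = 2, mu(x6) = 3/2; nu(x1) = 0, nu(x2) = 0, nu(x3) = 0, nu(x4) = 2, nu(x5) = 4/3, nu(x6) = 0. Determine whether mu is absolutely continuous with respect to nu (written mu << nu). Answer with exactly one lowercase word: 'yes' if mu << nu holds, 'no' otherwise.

mu << nu means: every nu-null measurable set is also mu-null; equivalently, for every atom x, if nu({x}) = 0 then mu({x}) = 0.
Checking each atom:
  x1: nu = 0, mu = 7/2 > 0 -> violates mu << nu.
  x2: nu = 0, mu = 0 -> consistent with mu << nu.
  x3: nu = 0, mu = 7 > 0 -> violates mu << nu.
  x4: nu = 2 > 0 -> no constraint.
  x5: nu = 4/3 > 0 -> no constraint.
  x6: nu = 0, mu = 3/2 > 0 -> violates mu << nu.
The atom(s) x1, x3, x6 violate the condition (nu = 0 but mu > 0). Therefore mu is NOT absolutely continuous w.r.t. nu.

no


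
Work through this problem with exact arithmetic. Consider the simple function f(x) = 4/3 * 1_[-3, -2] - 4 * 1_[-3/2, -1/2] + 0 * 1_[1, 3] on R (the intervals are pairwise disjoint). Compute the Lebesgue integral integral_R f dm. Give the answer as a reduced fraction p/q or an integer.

For a simple function f = sum_i c_i * 1_{A_i} with disjoint A_i,
  integral f dm = sum_i c_i * m(A_i).
Lengths of the A_i:
  m(A_1) = -2 - (-3) = 1.
  m(A_2) = -1/2 - (-3/2) = 1.
  m(A_3) = 3 - 1 = 2.
Contributions c_i * m(A_i):
  (4/3) * (1) = 4/3.
  (-4) * (1) = -4.
  (0) * (2) = 0.
Total: 4/3 - 4 + 0 = -8/3.

-8/3


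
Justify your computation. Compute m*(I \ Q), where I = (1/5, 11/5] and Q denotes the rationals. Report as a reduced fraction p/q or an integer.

The interval I = (1/5, 11/5] has m(I) = 11/5 - 1/5 = 2 (endpoints are measure-zero, so open/closed/half-open agree). Write I = (I cap Q) u (I \ Q). The rationals in I are countable, so m*(I cap Q) = 0 (cover each rational by intervals whose total length is arbitrarily small). By countable subadditivity m*(I) <= m*(I cap Q) + m*(I \ Q), hence m*(I \ Q) >= m(I) = 2. The reverse inequality m*(I \ Q) <= m*(I) = 2 is trivial since (I \ Q) is a subset of I. Therefore m*(I \ Q) = 2.

2


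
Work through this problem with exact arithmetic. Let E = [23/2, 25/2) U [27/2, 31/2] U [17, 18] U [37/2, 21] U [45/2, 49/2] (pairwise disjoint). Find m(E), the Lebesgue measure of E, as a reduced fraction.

For pairwise disjoint intervals, m(union_i I_i) = sum_i m(I_i),
and m is invariant under swapping open/closed endpoints (single points have measure 0).
So m(E) = sum_i (b_i - a_i).
  I_1 has length 25/2 - 23/2 = 1.
  I_2 has length 31/2 - 27/2 = 2.
  I_3 has length 18 - 17 = 1.
  I_4 has length 21 - 37/2 = 5/2.
  I_5 has length 49/2 - 45/2 = 2.
Summing:
  m(E) = 1 + 2 + 1 + 5/2 + 2 = 17/2.

17/2


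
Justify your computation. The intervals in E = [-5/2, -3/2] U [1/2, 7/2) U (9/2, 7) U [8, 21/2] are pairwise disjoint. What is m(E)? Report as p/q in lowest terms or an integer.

For pairwise disjoint intervals, m(union_i I_i) = sum_i m(I_i),
and m is invariant under swapping open/closed endpoints (single points have measure 0).
So m(E) = sum_i (b_i - a_i).
  I_1 has length -3/2 - (-5/2) = 1.
  I_2 has length 7/2 - 1/2 = 3.
  I_3 has length 7 - 9/2 = 5/2.
  I_4 has length 21/2 - 8 = 5/2.
Summing:
  m(E) = 1 + 3 + 5/2 + 5/2 = 9.

9


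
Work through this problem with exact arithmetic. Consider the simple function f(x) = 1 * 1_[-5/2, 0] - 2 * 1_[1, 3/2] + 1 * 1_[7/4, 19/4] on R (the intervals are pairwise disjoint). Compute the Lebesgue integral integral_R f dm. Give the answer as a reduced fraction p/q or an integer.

For a simple function f = sum_i c_i * 1_{A_i} with disjoint A_i,
  integral f dm = sum_i c_i * m(A_i).
Lengths of the A_i:
  m(A_1) = 0 - (-5/2) = 5/2.
  m(A_2) = 3/2 - 1 = 1/2.
  m(A_3) = 19/4 - 7/4 = 3.
Contributions c_i * m(A_i):
  (1) * (5/2) = 5/2.
  (-2) * (1/2) = -1.
  (1) * (3) = 3.
Total: 5/2 - 1 + 3 = 9/2.

9/2


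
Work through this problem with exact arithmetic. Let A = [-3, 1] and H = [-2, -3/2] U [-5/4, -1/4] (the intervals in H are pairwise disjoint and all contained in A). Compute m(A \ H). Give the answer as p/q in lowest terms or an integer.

The ambient interval has length m(A) = 1 - (-3) = 4.
Since the holes are disjoint and sit inside A, by finite additivity
  m(H) = sum_i (b_i - a_i), and m(A \ H) = m(A) - m(H).
Computing the hole measures:
  m(H_1) = -3/2 - (-2) = 1/2.
  m(H_2) = -1/4 - (-5/4) = 1.
Summed: m(H) = 1/2 + 1 = 3/2.
So m(A \ H) = 4 - 3/2 = 5/2.

5/2


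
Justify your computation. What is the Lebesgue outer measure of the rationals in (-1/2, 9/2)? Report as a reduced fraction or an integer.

Q cap (-1/2, 9/2) is countable; list its elements as q_1, q_2, ... . Fix eps > 0 and cover the k-th point by an interval of length eps * 2^(-k). The cover has total length eps * sum_{k>=1} 2^(-k) = eps, so by definition of outer measure m*(Q cap (-1/2, 9/2)) <= eps. Since eps was arbitrary and m* >= 0, the outer measure is 0.

0


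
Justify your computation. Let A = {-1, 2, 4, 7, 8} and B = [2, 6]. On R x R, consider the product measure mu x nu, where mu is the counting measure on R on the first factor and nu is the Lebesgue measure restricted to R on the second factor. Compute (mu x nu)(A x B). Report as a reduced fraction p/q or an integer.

For a measurable rectangle A x B, the product measure satisfies
  (mu x nu)(A x B) = mu(A) * nu(B).
  mu(A) = 5.
  nu(B) = 4.
  (mu x nu)(A x B) = 5 * 4 = 20.

20


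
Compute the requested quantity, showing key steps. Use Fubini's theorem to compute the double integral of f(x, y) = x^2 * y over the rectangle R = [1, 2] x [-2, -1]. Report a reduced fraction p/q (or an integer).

f(x, y) is a tensor product of a function of x and a function of y, and both factors are bounded continuous (hence Lebesgue integrable) on the rectangle, so Fubini's theorem applies:
  integral_R f d(m x m) = (integral_a1^b1 x^2 dx) * (integral_a2^b2 y dy).
Inner integral in x: integral_{1}^{2} x^2 dx = (2^3 - 1^3)/3
  = 7/3.
Inner integral in y: integral_{-2}^{-1} y dy = ((-1)^2 - (-2)^2)/2
  = -3/2.
Product: (7/3) * (-3/2) = -7/2.

-7/2


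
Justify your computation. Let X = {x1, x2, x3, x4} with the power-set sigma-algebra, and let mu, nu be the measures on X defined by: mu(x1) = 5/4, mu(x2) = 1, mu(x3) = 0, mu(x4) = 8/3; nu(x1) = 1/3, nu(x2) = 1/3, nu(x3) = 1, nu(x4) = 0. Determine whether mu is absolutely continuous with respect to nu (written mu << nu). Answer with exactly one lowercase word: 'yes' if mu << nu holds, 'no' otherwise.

mu << nu means: every nu-null measurable set is also mu-null; equivalently, for every atom x, if nu({x}) = 0 then mu({x}) = 0.
Checking each atom:
  x1: nu = 1/3 > 0 -> no constraint.
  x2: nu = 1/3 > 0 -> no constraint.
  x3: nu = 1 > 0 -> no constraint.
  x4: nu = 0, mu = 8/3 > 0 -> violates mu << nu.
The atom(s) x4 violate the condition (nu = 0 but mu > 0). Therefore mu is NOT absolutely continuous w.r.t. nu.

no


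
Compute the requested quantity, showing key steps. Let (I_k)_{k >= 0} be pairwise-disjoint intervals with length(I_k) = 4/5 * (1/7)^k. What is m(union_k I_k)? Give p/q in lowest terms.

By countable additivity of the Lebesgue measure on pairwise disjoint measurable sets,
  m(union_{k >= 0} I_k) = sum_{k >= 0} m(I_k) = sum_{k >= 0} a * r^k,
  with a = 4/5 and r = 1/7.
Since 0 < r = 1/7 < 1, the geometric series converges:
  sum_{k >= 0} a * r^k = a / (1 - r).
  = 4/5 / (1 - 1/7)
  = 4/5 / (6/7)
  = 14/15.

14/15


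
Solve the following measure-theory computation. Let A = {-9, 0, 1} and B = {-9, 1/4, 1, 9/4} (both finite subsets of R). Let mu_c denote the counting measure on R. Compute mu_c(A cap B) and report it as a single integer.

Counting measure on a finite set equals cardinality. mu_c(A cap B) = |A cap B| (elements appearing in both).
Enumerating the elements of A that also lie in B gives 2 element(s).
So mu_c(A cap B) = 2.

2


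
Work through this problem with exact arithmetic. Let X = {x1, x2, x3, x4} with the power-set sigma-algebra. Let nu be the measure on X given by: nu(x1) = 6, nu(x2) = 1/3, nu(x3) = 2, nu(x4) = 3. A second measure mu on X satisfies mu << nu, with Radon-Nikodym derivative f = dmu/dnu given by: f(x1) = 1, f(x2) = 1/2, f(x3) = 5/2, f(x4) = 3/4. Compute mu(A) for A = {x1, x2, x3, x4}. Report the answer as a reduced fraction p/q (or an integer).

By the defining property of the Radon-Nikodym derivative, for every measurable set A,
  mu(A) = integral_A f dnu.
Since nu is a discrete measure concentrated on the atoms of X, the integral over A reduces to the sum
  mu(A) = sum_{x in A} f(x) * nu({x}).
Computing each term:
  x1: f(x1) * nu(x1) = 1 * 6 = 6.
  x2: f(x2) * nu(x2) = 1/2 * 1/3 = 1/6.
  x3: f(x3) * nu(x3) = 5/2 * 2 = 5.
  x4: f(x4) * nu(x4) = 3/4 * 3 = 9/4.
Summing: mu(A) = 6 + 1/6 + 5 + 9/4 = 161/12.

161/12


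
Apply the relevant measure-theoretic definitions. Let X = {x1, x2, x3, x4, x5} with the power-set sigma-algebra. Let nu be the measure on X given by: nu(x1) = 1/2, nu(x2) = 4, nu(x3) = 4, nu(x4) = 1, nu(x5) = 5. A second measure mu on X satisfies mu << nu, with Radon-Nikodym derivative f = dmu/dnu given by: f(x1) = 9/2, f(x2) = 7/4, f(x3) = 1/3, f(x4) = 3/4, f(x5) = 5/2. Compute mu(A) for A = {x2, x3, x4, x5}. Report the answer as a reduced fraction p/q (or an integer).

By the defining property of the Radon-Nikodym derivative, for every measurable set A,
  mu(A) = integral_A f dnu.
Since nu is a discrete measure concentrated on the atoms of X, the integral over A reduces to the sum
  mu(A) = sum_{x in A} f(x) * nu({x}).
Computing each term:
  x2: f(x2) * nu(x2) = 7/4 * 4 = 7.
  x3: f(x3) * nu(x3) = 1/3 * 4 = 4/3.
  x4: f(x4) * nu(x4) = 3/4 * 1 = 3/4.
  x5: f(x5) * nu(x5) = 5/2 * 5 = 25/2.
Summing: mu(A) = 7 + 4/3 + 3/4 + 25/2 = 259/12.

259/12


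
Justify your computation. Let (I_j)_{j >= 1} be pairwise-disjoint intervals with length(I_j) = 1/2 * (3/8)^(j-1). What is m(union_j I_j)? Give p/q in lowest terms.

By countable additivity of the Lebesgue measure on pairwise disjoint measurable sets,
  m(union_{j >= 1} I_j) = sum_{j >= 1} m(I_j) = sum_{j >= 1} a * r^(j-1),
  with a = 1/2 and r = 3/8.
Since 0 < r = 3/8 < 1, the geometric series converges:
  sum_{j >= 1} a * r^(j-1) = a / (1 - r).
  = 1/2 / (1 - 3/8)
  = 1/2 / (5/8)
  = 4/5.

4/5


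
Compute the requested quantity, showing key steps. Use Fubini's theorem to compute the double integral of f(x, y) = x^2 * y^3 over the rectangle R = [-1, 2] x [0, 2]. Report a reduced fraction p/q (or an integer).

f(x, y) is a tensor product of a function of x and a function of y, and both factors are bounded continuous (hence Lebesgue integrable) on the rectangle, so Fubini's theorem applies:
  integral_R f d(m x m) = (integral_a1^b1 x^2 dx) * (integral_a2^b2 y^3 dy).
Inner integral in x: integral_{-1}^{2} x^2 dx = (2^3 - (-1)^3)/3
  = 3.
Inner integral in y: integral_{0}^{2} y^3 dy = (2^4 - 0^4)/4
  = 4.
Product: (3) * (4) = 12.

12


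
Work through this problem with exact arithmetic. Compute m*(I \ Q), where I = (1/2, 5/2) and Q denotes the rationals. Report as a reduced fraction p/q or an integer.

The interval I = (1/2, 5/2) has m(I) = 5/2 - 1/2 = 2 (endpoints are measure-zero, so open/closed/half-open agree). Write I = (I cap Q) u (I \ Q). The rationals in I are countable, so m*(I cap Q) = 0 (cover each rational by intervals whose total length is arbitrarily small). By countable subadditivity m*(I) <= m*(I cap Q) + m*(I \ Q), hence m*(I \ Q) >= m(I) = 2. The reverse inequality m*(I \ Q) <= m*(I) = 2 is trivial since (I \ Q) is a subset of I. Therefore m*(I \ Q) = 2.

2
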